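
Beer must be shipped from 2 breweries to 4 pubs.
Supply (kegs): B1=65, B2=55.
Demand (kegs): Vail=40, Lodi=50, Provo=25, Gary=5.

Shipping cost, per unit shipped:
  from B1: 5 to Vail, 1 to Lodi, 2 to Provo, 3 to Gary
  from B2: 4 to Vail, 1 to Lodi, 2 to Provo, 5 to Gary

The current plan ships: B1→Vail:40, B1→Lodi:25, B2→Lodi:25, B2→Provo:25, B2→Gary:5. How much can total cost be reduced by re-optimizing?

Current plan cost = 40·5 + 25·1 + 25·1 + 25·2 + 5·5 = 325.
Optimal plan:
  B1->Lodi: 50 × 1 = 50
  B1->Provo: 10 × 2 = 20
  B1->Gary: 5 × 3 = 15
  B2->Vail: 40 × 4 = 160
  B2->Provo: 15 × 2 = 30
Optimal cost = 275.
Saving = 325 − 275 = 50.

50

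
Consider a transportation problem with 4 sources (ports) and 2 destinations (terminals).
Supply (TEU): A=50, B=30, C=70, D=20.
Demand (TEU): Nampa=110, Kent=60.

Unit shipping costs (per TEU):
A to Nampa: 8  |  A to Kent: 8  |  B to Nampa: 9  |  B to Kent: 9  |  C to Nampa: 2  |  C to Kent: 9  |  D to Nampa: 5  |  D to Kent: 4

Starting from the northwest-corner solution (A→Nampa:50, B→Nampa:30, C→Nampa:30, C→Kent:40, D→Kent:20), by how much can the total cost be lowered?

280

Current plan cost = 50·8 + 30·9 + 30·2 + 40·9 + 20·4 = 1170.
Optimal plan:
  A–Nampa: 40 × 8 = 320
  A–Kent: 10 × 8 = 80
  B–Kent: 30 × 9 = 270
  C–Nampa: 70 × 2 = 140
  D–Kent: 20 × 4 = 80
Optimal cost = 890.
Saving = 1170 − 890 = 280.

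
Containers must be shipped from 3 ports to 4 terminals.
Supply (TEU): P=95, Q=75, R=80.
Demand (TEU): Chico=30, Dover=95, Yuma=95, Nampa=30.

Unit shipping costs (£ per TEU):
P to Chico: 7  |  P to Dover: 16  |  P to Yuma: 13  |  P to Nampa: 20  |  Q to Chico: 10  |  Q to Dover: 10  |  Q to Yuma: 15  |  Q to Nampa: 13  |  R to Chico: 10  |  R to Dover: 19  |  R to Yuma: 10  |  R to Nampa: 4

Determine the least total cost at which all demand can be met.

A cheapest plan:
  P–Chico: 30 × £7 = £210
  P–Dover: 20 × £16 = £320
  P–Yuma: 45 × £13 = £585
  Q–Dover: 75 × £10 = £750
  R–Yuma: 50 × £10 = £500
  R–Nampa: 30 × £4 = £120
Total = 210 + 320 + 585 + 750 + 500 + 120 = £2485.
(Supply check: P ships 95; Q ships 75; R ships 80.)

2485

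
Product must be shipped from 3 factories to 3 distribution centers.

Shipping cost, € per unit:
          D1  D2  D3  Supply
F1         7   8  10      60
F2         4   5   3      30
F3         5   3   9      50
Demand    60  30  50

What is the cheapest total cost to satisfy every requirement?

760

An optimal shipping plan:
  F1→D1: 40 × €7 = €280
  F1→D3: 20 × €10 = €200
  F2→D3: 30 × €3 = €90
  F3→D1: 20 × €5 = €100
  F3→D2: 30 × €3 = €90
Total = 280 + 200 + 90 + 100 + 90 = €760.
(Supply check: F1 ships 60; F2 ships 30; F3 ships 50.)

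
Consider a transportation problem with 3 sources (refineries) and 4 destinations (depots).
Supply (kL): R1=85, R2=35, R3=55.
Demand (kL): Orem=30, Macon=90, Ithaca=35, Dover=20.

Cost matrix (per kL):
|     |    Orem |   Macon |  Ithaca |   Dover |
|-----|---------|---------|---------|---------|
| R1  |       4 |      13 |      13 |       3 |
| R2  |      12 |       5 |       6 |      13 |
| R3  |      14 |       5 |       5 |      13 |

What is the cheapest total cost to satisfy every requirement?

1085

One minimum-cost allocation:
  R1–Orem: 30 × 4 = 120
  R1–Macon: 35 × 13 = 455
  R1–Dover: 20 × 3 = 60
  R2–Macon: 35 × 5 = 175
  R3–Macon: 20 × 5 = 100
  R3–Ithaca: 35 × 5 = 175
Total = 120 + 455 + 60 + 175 + 100 + 175 = 1085.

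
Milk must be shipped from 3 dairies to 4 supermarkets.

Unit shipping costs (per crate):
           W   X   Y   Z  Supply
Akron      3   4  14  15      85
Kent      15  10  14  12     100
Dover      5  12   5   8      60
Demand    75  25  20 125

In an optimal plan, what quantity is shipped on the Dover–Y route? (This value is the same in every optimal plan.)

20

The minimum-cost plan:
  Akron–W: 60 × 3 = 180
  Akron–X: 25 × 4 = 100
  Kent–Z: 100 × 12 = 1200
  Dover–W: 15 × 5 = 75
  Dover–Y: 20 × 5 = 100
  Dover–Z: 25 × 8 = 200
Total cost = 1855.
So Dover→Y carries 20 crates.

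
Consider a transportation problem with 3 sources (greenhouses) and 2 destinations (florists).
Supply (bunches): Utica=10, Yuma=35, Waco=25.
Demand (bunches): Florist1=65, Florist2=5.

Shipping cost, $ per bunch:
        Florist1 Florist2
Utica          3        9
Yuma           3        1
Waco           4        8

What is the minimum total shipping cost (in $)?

One minimum-cost allocation:
  Utica–Florist1: 10 × $3 = $30
  Yuma–Florist1: 30 × $3 = $90
  Yuma–Florist2: 5 × $1 = $5
  Waco–Florist1: 25 × $4 = $100
Total = 30 + 90 + 5 + 100 = $225.

225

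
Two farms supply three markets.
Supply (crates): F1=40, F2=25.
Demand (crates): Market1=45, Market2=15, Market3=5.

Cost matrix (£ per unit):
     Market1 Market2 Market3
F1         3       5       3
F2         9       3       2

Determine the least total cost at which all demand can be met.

A cheapest plan:
  F1–Market1: 40 × £3 = £120
  F2–Market1: 5 × £9 = £45
  F2–Market2: 15 × £3 = £45
  F2–Market3: 5 × £2 = £10
Total = 120 + 45 + 45 + 10 = £220.

220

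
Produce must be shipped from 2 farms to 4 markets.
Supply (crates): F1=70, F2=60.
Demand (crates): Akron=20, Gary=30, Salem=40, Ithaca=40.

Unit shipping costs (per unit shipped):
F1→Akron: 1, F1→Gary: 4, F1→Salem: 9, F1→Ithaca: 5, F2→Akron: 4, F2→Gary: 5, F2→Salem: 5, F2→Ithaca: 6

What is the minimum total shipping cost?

One minimum-cost allocation:
  F1->Akron: 20 × 1 = 20
  F1->Gary: 30 × 4 = 120
  F1->Ithaca: 20 × 5 = 100
  F2->Salem: 40 × 5 = 200
  F2->Ithaca: 20 × 6 = 120
Total = 20 + 120 + 100 + 200 + 120 = 560.
(Supply check: F1 ships 70; F2 ships 60.)

560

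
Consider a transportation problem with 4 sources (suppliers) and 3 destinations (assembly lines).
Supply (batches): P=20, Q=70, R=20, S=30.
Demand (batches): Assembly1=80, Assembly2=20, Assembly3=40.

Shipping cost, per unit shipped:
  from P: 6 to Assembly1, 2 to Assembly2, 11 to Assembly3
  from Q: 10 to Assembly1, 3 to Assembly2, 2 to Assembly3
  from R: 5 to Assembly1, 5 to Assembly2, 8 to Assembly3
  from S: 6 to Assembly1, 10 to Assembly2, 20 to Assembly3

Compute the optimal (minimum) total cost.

640

A cheapest plan:
  P to Assembly1: 20 × 6 = 120
  Q to Assembly1: 10 × 10 = 100
  Q to Assembly2: 20 × 3 = 60
  Q to Assembly3: 40 × 2 = 80
  R to Assembly1: 20 × 5 = 100
  S to Assembly1: 30 × 6 = 180
Total = 120 + 100 + 60 + 80 + 100 + 180 = 640.
(Supply check: P ships 20; Q ships 70; R ships 20; S ships 30.)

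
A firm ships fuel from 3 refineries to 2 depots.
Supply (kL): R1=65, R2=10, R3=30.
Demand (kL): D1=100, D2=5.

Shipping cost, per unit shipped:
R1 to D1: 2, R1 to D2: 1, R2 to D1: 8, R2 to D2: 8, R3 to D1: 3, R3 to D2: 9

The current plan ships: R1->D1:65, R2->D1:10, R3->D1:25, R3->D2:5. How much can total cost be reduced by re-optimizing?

35

Current plan cost = 65·2 + 10·8 + 25·3 + 5·9 = 330.
Optimal plan:
  R1→D1: 60 × 2 = 120
  R1→D2: 5 × 1 = 5
  R2→D1: 10 × 8 = 80
  R3→D1: 30 × 3 = 90
Optimal cost = 295.
Saving = 330 − 295 = 35.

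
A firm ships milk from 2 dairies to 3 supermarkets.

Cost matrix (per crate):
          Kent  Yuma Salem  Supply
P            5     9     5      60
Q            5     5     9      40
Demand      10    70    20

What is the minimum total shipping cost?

620

An optimal shipping plan:
  P→Kent: 10 × 5 = 50
  P→Yuma: 30 × 9 = 270
  P→Salem: 20 × 5 = 100
  Q→Yuma: 40 × 5 = 200
Total = 50 + 270 + 100 + 200 = 620.
(Supply check: P ships 60; Q ships 40.)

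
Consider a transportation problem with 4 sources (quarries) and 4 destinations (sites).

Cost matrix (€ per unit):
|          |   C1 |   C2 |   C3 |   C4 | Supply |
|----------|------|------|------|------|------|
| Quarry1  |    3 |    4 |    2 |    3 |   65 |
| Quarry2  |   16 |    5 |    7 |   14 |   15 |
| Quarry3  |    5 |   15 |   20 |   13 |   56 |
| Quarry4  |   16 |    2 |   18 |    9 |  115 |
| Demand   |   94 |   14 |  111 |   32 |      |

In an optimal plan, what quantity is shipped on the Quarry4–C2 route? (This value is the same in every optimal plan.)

Solving gives:
  Quarry1→C3: 65 × €2 = €130
  Quarry2→C3: 15 × €7 = €105
  Quarry3→C1: 56 × €5 = €280
  Quarry4→C1: 38 × €16 = €608
  Quarry4→C2: 14 × €2 = €28
  Quarry4→C3: 31 × €18 = €558
  Quarry4→C4: 32 × €9 = €288
Total cost = €1997.
So Quarry4→C2 carries 14 truckloads.

14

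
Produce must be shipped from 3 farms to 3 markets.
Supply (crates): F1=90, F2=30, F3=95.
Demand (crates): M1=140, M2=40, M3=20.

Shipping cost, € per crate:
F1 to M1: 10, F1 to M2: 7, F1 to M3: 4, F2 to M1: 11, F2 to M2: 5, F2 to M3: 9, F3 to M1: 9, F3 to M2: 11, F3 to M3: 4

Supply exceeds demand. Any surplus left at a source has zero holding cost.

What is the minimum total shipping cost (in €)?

1605

One minimum-cost allocation:
  F1–M1: 45 × €10 = €450
  F1–M2: 10 × €7 = €70
  F1–M3: 20 × €4 = €80
  F2–M2: 30 × €5 = €150
  F3–M1: 95 × €9 = €855
Total = 450 + 70 + 80 + 150 + 855 = €1605.
(Supply check: F1 ships 75; F2 ships 30; F3 ships 95.)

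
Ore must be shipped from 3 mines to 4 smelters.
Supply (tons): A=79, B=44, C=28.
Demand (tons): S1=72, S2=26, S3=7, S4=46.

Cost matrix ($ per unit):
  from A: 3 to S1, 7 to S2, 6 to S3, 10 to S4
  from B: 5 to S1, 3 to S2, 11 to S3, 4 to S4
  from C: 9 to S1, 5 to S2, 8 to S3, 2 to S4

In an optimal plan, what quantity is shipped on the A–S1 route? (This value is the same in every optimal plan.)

72

Optimal shipments:
  A–S1: 72 tons
  A–S3: 7 tons
  B–S2: 26 tons
  B–S4: 18 tons
  C–S4: 28 tons
Total cost = $464.
So A→S1 carries 72 tons.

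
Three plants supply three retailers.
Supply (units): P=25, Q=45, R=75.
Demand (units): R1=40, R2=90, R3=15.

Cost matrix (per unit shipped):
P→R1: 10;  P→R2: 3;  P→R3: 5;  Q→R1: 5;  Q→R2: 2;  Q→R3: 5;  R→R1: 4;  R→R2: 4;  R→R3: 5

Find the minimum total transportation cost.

480

An optimal shipping plan:
  P→R2: 25 units
  Q→R2: 45 units
  R→R1: 40 units
  R→R2: 20 units
  R→R3: 15 units
Total cost = 480.
(Supply check: P ships 25; Q ships 45; R ships 75.)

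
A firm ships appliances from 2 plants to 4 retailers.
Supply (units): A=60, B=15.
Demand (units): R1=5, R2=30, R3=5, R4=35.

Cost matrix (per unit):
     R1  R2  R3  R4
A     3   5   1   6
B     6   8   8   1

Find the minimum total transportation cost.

305

Optimal allocation:
  A to R1: 5 × 3 = 15
  A to R2: 30 × 5 = 150
  A to R3: 5 × 1 = 5
  A to R4: 20 × 6 = 120
  B to R4: 15 × 1 = 15
Total = 15 + 150 + 5 + 120 + 15 = 305.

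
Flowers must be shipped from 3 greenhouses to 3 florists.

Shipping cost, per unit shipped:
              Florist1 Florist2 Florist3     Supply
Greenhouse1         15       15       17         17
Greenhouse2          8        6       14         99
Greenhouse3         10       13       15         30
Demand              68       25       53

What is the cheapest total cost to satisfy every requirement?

1517

A cheapest plan:
  Greenhouse1→Florist3: 17 × 17 = 289
  Greenhouse2→Florist1: 68 × 8 = 544
  Greenhouse2→Florist2: 25 × 6 = 150
  Greenhouse2→Florist3: 6 × 14 = 84
  Greenhouse3→Florist3: 30 × 15 = 450
Total = 289 + 544 + 150 + 84 + 450 = 1517.
(Supply check: Greenhouse1 ships 17; Greenhouse2 ships 99; Greenhouse3 ships 30.)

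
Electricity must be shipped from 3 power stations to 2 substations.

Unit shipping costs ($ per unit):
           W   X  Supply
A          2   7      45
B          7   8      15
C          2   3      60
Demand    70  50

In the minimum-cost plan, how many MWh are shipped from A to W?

The minimum-cost plan:
  A–W: 45 MWh
  B–W: 15 MWh
  C–W: 10 MWh
  C–X: 50 MWh
Total cost = $365.
So A→W carries 45 MWh.

45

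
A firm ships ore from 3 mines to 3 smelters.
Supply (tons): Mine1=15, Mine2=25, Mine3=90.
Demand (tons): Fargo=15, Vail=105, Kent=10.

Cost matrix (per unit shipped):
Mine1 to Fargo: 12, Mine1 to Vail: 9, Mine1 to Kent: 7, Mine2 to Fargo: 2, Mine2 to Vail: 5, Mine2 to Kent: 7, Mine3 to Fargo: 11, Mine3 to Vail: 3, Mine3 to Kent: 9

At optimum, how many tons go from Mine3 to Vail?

Solving gives:
  Mine1->Vail: 5 × 9 = 45
  Mine1->Kent: 10 × 7 = 70
  Mine2->Fargo: 15 × 2 = 30
  Mine2->Vail: 10 × 5 = 50
  Mine3->Vail: 90 × 3 = 270
Total cost = 465.
So Mine3→Vail carries 90 tons.

90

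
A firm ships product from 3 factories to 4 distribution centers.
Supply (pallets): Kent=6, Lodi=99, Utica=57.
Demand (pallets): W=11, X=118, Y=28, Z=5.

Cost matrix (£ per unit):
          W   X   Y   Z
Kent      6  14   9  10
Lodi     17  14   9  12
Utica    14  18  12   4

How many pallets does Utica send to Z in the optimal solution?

5

Solving gives:
  Kent->W: 6 × £6 = £36
  Lodi->X: 99 × £14 = £1386
  Utica->W: 5 × £14 = £70
  Utica->X: 19 × £18 = £342
  Utica->Y: 28 × £12 = £336
  Utica->Z: 5 × £4 = £20
Total cost = £2190.
So Utica→Z carries 5 pallets.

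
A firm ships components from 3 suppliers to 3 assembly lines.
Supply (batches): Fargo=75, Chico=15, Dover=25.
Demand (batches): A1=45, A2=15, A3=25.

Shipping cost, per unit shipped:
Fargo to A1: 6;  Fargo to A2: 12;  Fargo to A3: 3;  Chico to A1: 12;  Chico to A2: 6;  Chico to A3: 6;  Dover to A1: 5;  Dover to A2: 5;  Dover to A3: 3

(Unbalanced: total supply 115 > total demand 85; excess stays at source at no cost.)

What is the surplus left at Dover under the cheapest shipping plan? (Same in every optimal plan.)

An optimal plan:
  Fargo to A1: 20 × 6 = 120
  Fargo to A3: 25 × 3 = 75
  Chico to A2: 15 × 6 = 90
  Dover to A1: 25 × 5 = 125
Total cost = 410.
Dover ships 25 of its 25, leaving 0.

0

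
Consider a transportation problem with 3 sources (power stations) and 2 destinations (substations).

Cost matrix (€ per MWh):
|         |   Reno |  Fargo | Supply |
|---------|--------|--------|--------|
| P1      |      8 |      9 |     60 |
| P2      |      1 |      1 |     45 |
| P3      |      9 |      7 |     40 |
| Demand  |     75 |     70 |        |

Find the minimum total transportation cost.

805

One minimum-cost allocation:
  P1->Reno: 60 × €8 = €480
  P2->Reno: 15 × €1 = €15
  P2->Fargo: 30 × €1 = €30
  P3->Fargo: 40 × €7 = €280
Total = 480 + 15 + 30 + 280 = €805.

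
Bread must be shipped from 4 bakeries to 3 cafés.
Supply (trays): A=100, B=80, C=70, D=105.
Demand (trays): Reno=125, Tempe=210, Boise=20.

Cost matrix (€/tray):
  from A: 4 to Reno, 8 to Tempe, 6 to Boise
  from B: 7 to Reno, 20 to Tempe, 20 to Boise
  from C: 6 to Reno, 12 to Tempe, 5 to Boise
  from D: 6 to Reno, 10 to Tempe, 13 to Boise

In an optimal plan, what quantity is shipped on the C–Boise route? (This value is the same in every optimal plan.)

20

Optimal shipments:
  A→Tempe: 100 × €8 = €800
  B→Reno: 80 × €7 = €560
  C→Reno: 45 × €6 = €270
  C→Tempe: 5 × €12 = €60
  C→Boise: 20 × €5 = €100
  D→Tempe: 105 × €10 = €1050
Total cost = €2840.
So C→Boise carries 20 trays.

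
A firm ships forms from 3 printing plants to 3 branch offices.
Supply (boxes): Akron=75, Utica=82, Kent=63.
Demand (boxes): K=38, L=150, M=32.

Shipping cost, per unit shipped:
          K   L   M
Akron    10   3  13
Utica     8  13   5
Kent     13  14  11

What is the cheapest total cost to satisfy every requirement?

An optimal shipping plan:
  Akron->L: 75 × 3 = 225
  Utica->K: 38 × 8 = 304
  Utica->L: 12 × 13 = 156
  Utica->M: 32 × 5 = 160
  Kent->L: 63 × 14 = 882
Total = 225 + 304 + 156 + 160 + 882 = 1727.
(Supply check: Akron ships 75; Utica ships 82; Kent ships 63.)

1727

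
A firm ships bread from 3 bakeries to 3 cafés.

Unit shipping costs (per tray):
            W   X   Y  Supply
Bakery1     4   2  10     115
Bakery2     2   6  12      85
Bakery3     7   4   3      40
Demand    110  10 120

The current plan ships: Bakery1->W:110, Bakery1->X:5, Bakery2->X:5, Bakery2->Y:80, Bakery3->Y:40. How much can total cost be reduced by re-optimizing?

Current plan cost = 110·4 + 5·2 + 5·6 + 80·12 + 40·3 = 1560.
Optimal plan:
  Bakery1->W: 25 × 4 = 100
  Bakery1->X: 10 × 2 = 20
  Bakery1->Y: 80 × 10 = 800
  Bakery2->W: 85 × 2 = 170
  Bakery3->Y: 40 × 3 = 120
Optimal cost = 1210.
Saving = 1560 − 1210 = 350.

350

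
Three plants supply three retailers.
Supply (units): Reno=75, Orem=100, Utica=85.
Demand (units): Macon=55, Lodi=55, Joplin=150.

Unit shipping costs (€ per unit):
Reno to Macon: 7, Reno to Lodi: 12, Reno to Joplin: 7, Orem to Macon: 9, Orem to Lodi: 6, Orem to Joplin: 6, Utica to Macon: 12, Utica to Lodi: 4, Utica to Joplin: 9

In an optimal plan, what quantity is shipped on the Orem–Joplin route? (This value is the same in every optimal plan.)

100

Solving gives:
  Reno–Macon: 55 × €7 = €385
  Reno–Joplin: 20 × €7 = €140
  Orem–Joplin: 100 × €6 = €600
  Utica–Lodi: 55 × €4 = €220
  Utica–Joplin: 30 × €9 = €270
Total cost = €1615.
So Orem→Joplin carries 100 units.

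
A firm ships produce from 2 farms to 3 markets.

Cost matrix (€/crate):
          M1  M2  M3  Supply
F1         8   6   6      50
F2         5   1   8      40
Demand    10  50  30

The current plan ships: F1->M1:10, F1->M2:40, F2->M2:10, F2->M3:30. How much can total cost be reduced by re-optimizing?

210

Current plan cost = 10·8 + 40·6 + 10·1 + 30·8 = €570.
Optimal plan:
  F1→M1: 10 crates
  F1→M2: 10 crates
  F1→M3: 30 crates
  F2→M2: 40 crates
Optimal cost = €360.
Saving = 570 − 360 = €210.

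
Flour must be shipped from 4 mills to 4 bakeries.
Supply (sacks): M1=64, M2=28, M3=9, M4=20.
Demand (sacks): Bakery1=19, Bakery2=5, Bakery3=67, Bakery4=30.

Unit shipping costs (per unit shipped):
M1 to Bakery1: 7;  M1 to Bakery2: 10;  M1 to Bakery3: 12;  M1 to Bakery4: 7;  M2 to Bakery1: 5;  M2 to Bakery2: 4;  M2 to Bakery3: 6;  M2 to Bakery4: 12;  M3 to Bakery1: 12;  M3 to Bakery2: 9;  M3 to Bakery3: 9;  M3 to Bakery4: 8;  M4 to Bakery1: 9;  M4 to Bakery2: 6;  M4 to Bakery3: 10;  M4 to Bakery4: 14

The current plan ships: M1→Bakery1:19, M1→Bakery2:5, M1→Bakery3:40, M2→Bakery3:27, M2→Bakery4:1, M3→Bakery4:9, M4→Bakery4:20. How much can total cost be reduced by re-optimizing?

237

Current plan cost = 19·7 + 5·10 + 40·12 + 27·6 + 1·12 + 9·8 + 20·14 = 1189.
Optimal plan:
  M1 to Bakery1: 19 × 7 = 133
  M1 to Bakery3: 15 × 12 = 180
  M1 to Bakery4: 30 × 7 = 210
  M2 to Bakery3: 28 × 6 = 168
  M3 to Bakery3: 9 × 9 = 81
  M4 to Bakery2: 5 × 6 = 30
  M4 to Bakery3: 15 × 10 = 150
Optimal cost = 952.
Saving = 1189 − 952 = 237.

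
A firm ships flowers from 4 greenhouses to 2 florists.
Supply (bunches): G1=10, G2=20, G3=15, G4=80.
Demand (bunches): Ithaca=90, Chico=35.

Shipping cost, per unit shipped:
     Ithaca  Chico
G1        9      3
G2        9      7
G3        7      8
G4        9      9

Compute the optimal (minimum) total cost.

995

One minimum-cost allocation:
  G1->Chico: 10 × 3 = 30
  G2->Chico: 20 × 7 = 140
  G3->Ithaca: 15 × 7 = 105
  G4->Ithaca: 75 × 9 = 675
  G4->Chico: 5 × 9 = 45
Total = 30 + 140 + 105 + 675 + 45 = 995.
(Supply check: G1 ships 10; G2 ships 20; G3 ships 15; G4 ships 80.)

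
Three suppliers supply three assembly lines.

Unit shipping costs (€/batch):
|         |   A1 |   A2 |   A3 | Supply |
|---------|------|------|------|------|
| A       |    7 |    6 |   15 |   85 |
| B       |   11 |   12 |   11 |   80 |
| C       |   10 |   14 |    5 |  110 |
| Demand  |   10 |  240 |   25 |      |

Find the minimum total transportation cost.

2745

One minimum-cost allocation:
  A->A2: 85 × €6 = €510
  B->A2: 80 × €12 = €960
  C->A1: 10 × €10 = €100
  C->A2: 75 × €14 = €1050
  C->A3: 25 × €5 = €125
Total = 510 + 960 + 100 + 1050 + 125 = €2745.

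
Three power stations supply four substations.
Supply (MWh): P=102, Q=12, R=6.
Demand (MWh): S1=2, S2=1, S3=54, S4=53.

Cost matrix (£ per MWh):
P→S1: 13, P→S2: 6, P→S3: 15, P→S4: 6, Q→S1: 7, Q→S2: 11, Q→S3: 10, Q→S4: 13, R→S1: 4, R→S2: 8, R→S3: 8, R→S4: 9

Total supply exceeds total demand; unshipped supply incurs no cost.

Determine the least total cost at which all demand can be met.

Optimal allocation:
  P to S2: 1 MWh
  P to S3: 38 MWh
  P to S4: 53 MWh
  Q to S3: 12 MWh
  R to S1: 2 MWh
  R to S3: 4 MWh
Total cost = £1054.

1054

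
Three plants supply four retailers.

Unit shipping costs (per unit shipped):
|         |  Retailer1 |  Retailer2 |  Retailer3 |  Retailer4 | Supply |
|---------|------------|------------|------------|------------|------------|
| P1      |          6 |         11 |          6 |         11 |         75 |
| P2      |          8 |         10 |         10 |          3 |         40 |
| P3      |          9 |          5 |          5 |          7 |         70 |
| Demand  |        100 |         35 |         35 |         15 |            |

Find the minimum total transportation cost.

1045

Optimal allocation:
  P1->Retailer1: 75 × 6 = 450
  P2->Retailer1: 25 × 8 = 200
  P2->Retailer4: 15 × 3 = 45
  P3->Retailer2: 35 × 5 = 175
  P3->Retailer3: 35 × 5 = 175
Total = 450 + 200 + 45 + 175 + 175 = 1045.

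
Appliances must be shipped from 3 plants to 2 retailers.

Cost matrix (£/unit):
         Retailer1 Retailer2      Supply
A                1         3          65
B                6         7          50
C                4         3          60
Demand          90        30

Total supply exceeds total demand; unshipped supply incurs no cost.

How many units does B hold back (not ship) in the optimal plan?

50

Minimum-cost shipments:
  A->Retailer1: 65 × £1 = £65
  C->Retailer1: 25 × £4 = £100
  C->Retailer2: 30 × £3 = £90
Total cost = £255.
B ships 0 of its 50, leaving 50.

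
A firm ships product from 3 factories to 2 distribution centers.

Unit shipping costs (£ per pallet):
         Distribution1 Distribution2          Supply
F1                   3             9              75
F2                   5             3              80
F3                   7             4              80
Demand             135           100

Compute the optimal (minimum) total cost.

An optimal shipping plan:
  F1–Distribution1: 75 × £3 = £225
  F2–Distribution1: 60 × £5 = £300
  F2–Distribution2: 20 × £3 = £60
  F3–Distribution2: 80 × £4 = £320
Total = 225 + 300 + 60 + 320 = £905.

905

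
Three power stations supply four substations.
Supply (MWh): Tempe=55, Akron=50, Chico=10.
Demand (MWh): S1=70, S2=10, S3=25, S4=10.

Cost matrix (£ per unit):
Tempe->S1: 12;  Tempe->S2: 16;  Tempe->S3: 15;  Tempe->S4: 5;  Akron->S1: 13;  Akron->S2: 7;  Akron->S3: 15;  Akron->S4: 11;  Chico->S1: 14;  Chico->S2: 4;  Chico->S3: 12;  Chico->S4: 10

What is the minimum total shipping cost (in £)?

One minimum-cost allocation:
  Tempe→S1: 45 MWh
  Tempe→S4: 10 MWh
  Akron→S1: 25 MWh
  Akron→S2: 10 MWh
  Akron→S3: 15 MWh
  Chico→S3: 10 MWh
Total cost = £1330.
(Supply check: Tempe ships 55; Akron ships 50; Chico ships 10.)

1330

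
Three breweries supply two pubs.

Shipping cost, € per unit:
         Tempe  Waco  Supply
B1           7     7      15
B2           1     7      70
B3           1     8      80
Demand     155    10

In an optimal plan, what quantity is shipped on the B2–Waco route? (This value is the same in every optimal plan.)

0

The minimum-cost plan:
  B1 to Tempe: 5 kegs
  B1 to Waco: 10 kegs
  B2 to Tempe: 70 kegs
  B3 to Tempe: 80 kegs
Total cost = €255.
The route B2→Waco is not used.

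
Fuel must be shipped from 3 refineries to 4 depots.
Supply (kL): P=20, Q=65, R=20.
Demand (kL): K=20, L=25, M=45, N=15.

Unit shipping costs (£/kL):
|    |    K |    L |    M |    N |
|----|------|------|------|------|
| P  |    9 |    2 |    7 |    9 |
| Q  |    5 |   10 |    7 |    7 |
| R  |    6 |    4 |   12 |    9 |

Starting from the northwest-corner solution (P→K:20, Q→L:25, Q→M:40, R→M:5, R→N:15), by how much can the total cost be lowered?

310

Current plan cost = 20·9 + 25·10 + 40·7 + 5·12 + 15·9 = £905.
Optimal plan:
  P to L: 20 × £2 = £40
  Q to K: 5 × £5 = £25
  Q to M: 45 × £7 = £315
  Q to N: 15 × £7 = £105
  R to K: 15 × £6 = £90
  R to L: 5 × £4 = £20
Optimal cost = £595.
Saving = 905 − 595 = £310.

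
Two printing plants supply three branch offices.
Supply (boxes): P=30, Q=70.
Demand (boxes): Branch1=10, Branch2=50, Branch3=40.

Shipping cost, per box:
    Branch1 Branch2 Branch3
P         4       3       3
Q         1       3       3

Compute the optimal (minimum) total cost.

One minimum-cost allocation:
  P to Branch2: 30 × 3 = 90
  Q to Branch1: 10 × 1 = 10
  Q to Branch2: 20 × 3 = 60
  Q to Branch3: 40 × 3 = 120
Total = 90 + 10 + 60 + 120 = 280.

280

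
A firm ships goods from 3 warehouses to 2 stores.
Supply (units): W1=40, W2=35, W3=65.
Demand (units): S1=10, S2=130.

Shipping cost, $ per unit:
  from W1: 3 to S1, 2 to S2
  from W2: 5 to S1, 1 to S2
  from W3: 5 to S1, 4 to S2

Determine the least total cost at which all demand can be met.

One minimum-cost allocation:
  W1→S1: 10 × $3 = $30
  W1→S2: 30 × $2 = $60
  W2→S2: 35 × $1 = $35
  W3→S2: 65 × $4 = $260
Total = 30 + 60 + 35 + 260 = $385.
(Supply check: W1 ships 40; W2 ships 35; W3 ships 65.)

385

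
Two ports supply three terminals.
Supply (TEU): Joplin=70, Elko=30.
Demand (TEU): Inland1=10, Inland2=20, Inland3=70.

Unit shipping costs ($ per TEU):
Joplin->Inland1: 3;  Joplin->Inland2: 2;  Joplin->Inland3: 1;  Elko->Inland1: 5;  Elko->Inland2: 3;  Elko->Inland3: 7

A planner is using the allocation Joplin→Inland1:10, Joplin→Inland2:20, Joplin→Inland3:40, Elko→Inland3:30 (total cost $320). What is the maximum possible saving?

Current plan cost = 10·3 + 20·2 + 40·1 + 30·7 = $320.
Optimal plan:
  Joplin to Inland3: 70 × $1 = $70
  Elko to Inland1: 10 × $5 = $50
  Elko to Inland2: 20 × $3 = $60
Optimal cost = $180.
Saving = 320 − 180 = $140.

140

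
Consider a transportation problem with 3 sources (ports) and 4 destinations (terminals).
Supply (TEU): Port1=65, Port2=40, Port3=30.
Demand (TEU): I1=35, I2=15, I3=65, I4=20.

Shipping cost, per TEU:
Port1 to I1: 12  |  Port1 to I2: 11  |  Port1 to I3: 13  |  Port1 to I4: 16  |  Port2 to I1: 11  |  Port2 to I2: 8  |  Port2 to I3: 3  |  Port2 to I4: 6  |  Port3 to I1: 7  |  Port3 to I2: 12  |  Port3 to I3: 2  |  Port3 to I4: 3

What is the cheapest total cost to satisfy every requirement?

980

A cheapest plan:
  Port1 to I1: 35 × 12 = 420
  Port1 to I2: 15 × 11 = 165
  Port1 to I3: 15 × 13 = 195
  Port2 to I3: 40 × 3 = 120
  Port3 to I3: 10 × 2 = 20
  Port3 to I4: 20 × 3 = 60
Total = 420 + 165 + 195 + 120 + 20 + 60 = 980.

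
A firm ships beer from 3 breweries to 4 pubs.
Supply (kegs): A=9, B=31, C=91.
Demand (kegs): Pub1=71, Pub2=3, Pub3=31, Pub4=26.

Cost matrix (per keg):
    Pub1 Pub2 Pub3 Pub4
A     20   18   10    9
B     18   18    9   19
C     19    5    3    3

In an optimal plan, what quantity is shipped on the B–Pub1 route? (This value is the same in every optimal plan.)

31

Optimal shipments:
  A to Pub1: 9 × 20 = 180
  B to Pub1: 31 × 18 = 558
  C to Pub1: 31 × 19 = 589
  C to Pub2: 3 × 5 = 15
  C to Pub3: 31 × 3 = 93
  C to Pub4: 26 × 3 = 78
Total cost = 1513.
So B→Pub1 carries 31 kegs.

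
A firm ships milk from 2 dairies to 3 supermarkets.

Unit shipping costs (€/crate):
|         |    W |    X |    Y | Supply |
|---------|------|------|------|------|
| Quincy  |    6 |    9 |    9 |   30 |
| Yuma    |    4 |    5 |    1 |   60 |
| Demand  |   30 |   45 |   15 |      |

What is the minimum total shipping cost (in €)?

420

One minimum-cost allocation:
  Quincy->W: 30 × €6 = €180
  Yuma->X: 45 × €5 = €225
  Yuma->Y: 15 × €1 = €15
Total = 180 + 225 + 15 = €420.
(Supply check: Quincy ships 30; Yuma ships 60.)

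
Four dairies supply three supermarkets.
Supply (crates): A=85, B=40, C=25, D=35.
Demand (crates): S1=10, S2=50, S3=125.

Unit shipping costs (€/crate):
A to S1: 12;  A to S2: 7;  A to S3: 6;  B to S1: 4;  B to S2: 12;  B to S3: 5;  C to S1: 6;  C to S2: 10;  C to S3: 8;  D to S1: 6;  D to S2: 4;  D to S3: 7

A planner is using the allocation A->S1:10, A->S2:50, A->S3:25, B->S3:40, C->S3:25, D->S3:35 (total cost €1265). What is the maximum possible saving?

Current plan cost = 10·12 + 50·7 + 25·6 + 40·5 + 25·8 + 35·7 = €1265.
Optimal plan:
  A->S2: 15 × €7 = €105
  A->S3: 70 × €6 = €420
  B->S3: 40 × €5 = €200
  C->S1: 10 × €6 = €60
  C->S3: 15 × €8 = €120
  D->S2: 35 × €4 = €140
Optimal cost = €1045.
Saving = 1265 − 1045 = €220.

220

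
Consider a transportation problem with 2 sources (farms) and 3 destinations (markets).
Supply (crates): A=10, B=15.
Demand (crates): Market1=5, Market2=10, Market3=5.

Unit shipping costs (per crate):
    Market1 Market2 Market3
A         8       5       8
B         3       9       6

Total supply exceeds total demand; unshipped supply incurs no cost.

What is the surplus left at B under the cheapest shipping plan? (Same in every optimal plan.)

An optimal plan:
  A->Market2: 10 crates
  B->Market1: 5 crates
  B->Market3: 5 crates
Total cost = 95.
B ships 10 of its 15, leaving 5.

5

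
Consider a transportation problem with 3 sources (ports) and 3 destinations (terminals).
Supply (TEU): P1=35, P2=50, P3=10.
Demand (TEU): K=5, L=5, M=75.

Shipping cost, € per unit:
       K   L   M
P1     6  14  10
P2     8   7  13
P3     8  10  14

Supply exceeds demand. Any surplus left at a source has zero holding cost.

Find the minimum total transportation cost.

An optimal shipping plan:
  P1→M: 35 × €10 = €350
  P2→K: 5 × €8 = €40
  P2→L: 5 × €7 = €35
  P2→M: 40 × €13 = €520
Total = 350 + 40 + 35 + 520 = €945.
(Supply check: P1 ships 35; P2 ships 50; P3 ships 0.)

945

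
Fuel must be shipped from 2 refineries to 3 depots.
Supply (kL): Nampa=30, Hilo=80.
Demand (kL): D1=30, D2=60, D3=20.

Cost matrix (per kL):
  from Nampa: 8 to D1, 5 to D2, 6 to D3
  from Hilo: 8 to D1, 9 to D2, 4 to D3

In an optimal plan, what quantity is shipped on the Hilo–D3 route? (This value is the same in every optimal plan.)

Solving gives:
  Nampa->D2: 30 × 5 = 150
  Hilo->D1: 30 × 8 = 240
  Hilo->D2: 30 × 9 = 270
  Hilo->D3: 20 × 4 = 80
Total cost = 740.
So Hilo→D3 carries 20 kL.

20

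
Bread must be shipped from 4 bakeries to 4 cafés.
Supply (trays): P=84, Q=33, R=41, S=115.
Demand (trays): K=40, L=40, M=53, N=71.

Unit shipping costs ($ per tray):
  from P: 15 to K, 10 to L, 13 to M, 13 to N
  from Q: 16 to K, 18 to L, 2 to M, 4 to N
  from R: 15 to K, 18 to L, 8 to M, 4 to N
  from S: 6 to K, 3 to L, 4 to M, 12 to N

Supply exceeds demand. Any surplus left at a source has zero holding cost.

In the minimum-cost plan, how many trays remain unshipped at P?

An optimal plan:
  P to N: 15 × $13 = $195
  Q to M: 18 × $2 = $36
  Q to N: 15 × $4 = $60
  R to N: 41 × $4 = $164
  S to K: 40 × $6 = $240
  S to L: 40 × $3 = $120
  S to M: 35 × $4 = $140
Total cost = $955.
P ships 15 of its 84, leaving 69.

69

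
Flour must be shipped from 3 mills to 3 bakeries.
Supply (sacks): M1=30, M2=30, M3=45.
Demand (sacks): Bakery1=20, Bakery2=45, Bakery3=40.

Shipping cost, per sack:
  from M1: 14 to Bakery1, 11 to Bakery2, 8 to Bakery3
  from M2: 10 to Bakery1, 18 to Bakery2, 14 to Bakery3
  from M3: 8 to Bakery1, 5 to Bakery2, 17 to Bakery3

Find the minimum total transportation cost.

805

One minimum-cost allocation:
  M1->Bakery3: 30 sacks
  M2->Bakery1: 20 sacks
  M2->Bakery3: 10 sacks
  M3->Bakery2: 45 sacks
Total cost = 805.
(Supply check: M1 ships 30; M2 ships 30; M3 ships 45.)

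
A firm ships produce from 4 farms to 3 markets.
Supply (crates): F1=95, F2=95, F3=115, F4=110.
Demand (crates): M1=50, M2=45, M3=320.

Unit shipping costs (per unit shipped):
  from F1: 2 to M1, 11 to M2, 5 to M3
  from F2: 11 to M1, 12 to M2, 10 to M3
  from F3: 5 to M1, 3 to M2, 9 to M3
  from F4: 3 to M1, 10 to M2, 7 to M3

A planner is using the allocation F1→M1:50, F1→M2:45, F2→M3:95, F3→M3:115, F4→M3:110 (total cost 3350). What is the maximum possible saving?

Current plan cost = 50·2 + 45·11 + 95·10 + 115·9 + 110·7 = 3350.
Optimal plan:
  F1->M3: 95 × 5 = 475
  F2->M3: 95 × 10 = 950
  F3->M1: 50 × 5 = 250
  F3->M2: 45 × 3 = 135
  F3->M3: 20 × 9 = 180
  F4->M3: 110 × 7 = 770
Optimal cost = 2760.
Saving = 3350 − 2760 = 590.

590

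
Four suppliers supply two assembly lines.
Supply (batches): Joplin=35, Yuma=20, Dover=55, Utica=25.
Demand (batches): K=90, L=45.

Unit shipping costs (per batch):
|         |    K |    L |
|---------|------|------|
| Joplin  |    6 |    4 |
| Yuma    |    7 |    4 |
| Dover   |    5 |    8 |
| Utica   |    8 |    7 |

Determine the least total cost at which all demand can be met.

One minimum-cost allocation:
  Joplin→K: 10 batches
  Joplin→L: 25 batches
  Yuma→L: 20 batches
  Dover→K: 55 batches
  Utica→K: 25 batches
Total cost = 715.

715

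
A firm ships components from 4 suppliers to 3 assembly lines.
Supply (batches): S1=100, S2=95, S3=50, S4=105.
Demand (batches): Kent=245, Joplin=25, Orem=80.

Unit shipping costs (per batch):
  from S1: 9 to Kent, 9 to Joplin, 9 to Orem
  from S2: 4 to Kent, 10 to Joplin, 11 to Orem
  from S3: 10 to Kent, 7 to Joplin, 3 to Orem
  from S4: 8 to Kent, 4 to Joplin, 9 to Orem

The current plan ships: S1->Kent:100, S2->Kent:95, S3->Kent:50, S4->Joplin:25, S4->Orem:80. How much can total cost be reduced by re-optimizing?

430

Current plan cost = 100·9 + 95·4 + 50·10 + 25·4 + 80·9 = 2600.
Optimal plan:
  S1->Kent: 70 × 9 = 630
  S1->Orem: 30 × 9 = 270
  S2->Kent: 95 × 4 = 380
  S3->Orem: 50 × 3 = 150
  S4->Kent: 80 × 8 = 640
  S4->Joplin: 25 × 4 = 100
Optimal cost = 2170.
Saving = 2600 − 2170 = 430.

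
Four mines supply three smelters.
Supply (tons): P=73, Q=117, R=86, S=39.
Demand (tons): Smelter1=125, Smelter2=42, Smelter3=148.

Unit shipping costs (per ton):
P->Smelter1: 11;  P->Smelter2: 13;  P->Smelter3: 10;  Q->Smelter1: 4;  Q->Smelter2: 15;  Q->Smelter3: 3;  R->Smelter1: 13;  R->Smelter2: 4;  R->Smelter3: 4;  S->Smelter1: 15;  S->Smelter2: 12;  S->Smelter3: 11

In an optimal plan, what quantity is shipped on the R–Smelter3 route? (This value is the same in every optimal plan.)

The minimum-cost plan:
  P->Smelter1: 8 × 11 = 88
  P->Smelter3: 65 × 10 = 650
  Q->Smelter1: 117 × 4 = 468
  R->Smelter2: 42 × 4 = 168
  R->Smelter3: 44 × 4 = 176
  S->Smelter3: 39 × 11 = 429
Total cost = 1979.
So R→Smelter3 carries 44 tons.

44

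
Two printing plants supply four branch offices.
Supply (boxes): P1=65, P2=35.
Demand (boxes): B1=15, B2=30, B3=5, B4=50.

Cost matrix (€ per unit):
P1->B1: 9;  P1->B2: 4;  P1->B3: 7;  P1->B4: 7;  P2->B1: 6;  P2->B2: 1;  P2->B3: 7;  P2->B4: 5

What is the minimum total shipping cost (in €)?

An optimal shipping plan:
  P1->B1: 10 × €9 = €90
  P1->B3: 5 × €7 = €35
  P1->B4: 50 × €7 = €350
  P2->B1: 5 × €6 = €30
  P2->B2: 30 × €1 = €30
Total = 90 + 35 + 350 + 30 + 30 = €535.
(Supply check: P1 ships 65; P2 ships 35.)

535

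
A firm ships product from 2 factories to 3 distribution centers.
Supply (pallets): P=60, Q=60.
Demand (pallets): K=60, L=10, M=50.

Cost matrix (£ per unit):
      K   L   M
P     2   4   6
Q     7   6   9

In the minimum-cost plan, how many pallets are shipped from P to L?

0

The minimum-cost plan:
  P to K: 60 × £2 = £120
  Q to L: 10 × £6 = £60
  Q to M: 50 × £9 = £450
Total cost = £630.
The route P→L is not used.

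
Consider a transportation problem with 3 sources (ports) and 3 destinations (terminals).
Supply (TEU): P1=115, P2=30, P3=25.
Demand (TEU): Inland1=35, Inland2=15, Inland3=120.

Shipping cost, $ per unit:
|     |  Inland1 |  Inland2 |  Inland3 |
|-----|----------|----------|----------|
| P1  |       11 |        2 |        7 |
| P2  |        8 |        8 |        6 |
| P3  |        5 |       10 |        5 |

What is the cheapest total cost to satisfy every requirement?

1055

An optimal shipping plan:
  P1->Inland2: 15 × $2 = $30
  P1->Inland3: 100 × $7 = $700
  P2->Inland1: 10 × $8 = $80
  P2->Inland3: 20 × $6 = $120
  P3->Inland1: 25 × $5 = $125
Total = 30 + 700 + 80 + 120 + 125 = $1055.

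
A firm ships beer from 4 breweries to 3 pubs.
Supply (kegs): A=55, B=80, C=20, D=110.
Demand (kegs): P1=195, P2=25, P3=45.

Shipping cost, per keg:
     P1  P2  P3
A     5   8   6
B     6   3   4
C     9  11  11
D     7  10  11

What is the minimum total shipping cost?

An optimal shipping plan:
  A to P1: 55 × 5 = 275
  B to P1: 10 × 6 = 60
  B to P2: 25 × 3 = 75
  B to P3: 45 × 4 = 180
  C to P1: 20 × 9 = 180
  D to P1: 110 × 7 = 770
Total = 275 + 60 + 75 + 180 + 180 + 770 = 1540.

1540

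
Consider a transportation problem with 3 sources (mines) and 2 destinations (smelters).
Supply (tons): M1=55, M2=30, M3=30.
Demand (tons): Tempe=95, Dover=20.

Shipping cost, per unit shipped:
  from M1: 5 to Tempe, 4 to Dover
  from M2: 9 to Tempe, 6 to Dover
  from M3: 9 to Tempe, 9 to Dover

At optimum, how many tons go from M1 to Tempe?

The minimum-cost plan:
  M1 to Tempe: 55 × 5 = 275
  M2 to Tempe: 10 × 9 = 90
  M2 to Dover: 20 × 6 = 120
  M3 to Tempe: 30 × 9 = 270
Total cost = 755.
So M1→Tempe carries 55 tons.

55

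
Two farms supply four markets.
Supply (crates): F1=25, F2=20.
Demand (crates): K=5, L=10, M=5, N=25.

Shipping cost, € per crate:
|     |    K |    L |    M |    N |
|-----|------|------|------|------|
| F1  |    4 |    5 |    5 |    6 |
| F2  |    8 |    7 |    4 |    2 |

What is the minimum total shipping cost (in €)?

165

Optimal allocation:
  F1→K: 5 × €4 = €20
  F1→L: 10 × €5 = €50
  F1→M: 5 × €5 = €25
  F1→N: 5 × €6 = €30
  F2→N: 20 × €2 = €40
Total = 20 + 50 + 25 + 30 + 40 = €165.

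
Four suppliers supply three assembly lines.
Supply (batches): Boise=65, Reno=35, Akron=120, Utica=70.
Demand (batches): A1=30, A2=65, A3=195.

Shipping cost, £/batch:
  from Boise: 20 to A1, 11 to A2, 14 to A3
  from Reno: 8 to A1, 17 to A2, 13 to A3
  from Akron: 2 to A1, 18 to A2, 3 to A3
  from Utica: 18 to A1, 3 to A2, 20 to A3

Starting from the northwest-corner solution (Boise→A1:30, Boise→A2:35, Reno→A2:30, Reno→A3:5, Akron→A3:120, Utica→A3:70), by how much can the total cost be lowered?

Current plan cost = 30·20 + 35·11 + 30·17 + 5·13 + 120·3 + 70·20 = £3320.
Optimal plan:
  Boise->A3: 65 × £14 = £910
  Reno->A1: 30 × £8 = £240
  Reno->A3: 5 × £13 = £65
  Akron->A3: 120 × £3 = £360
  Utica->A2: 65 × £3 = £195
  Utica->A3: 5 × £20 = £100
Optimal cost = £1870.
Saving = 3320 − 1870 = £1450.

1450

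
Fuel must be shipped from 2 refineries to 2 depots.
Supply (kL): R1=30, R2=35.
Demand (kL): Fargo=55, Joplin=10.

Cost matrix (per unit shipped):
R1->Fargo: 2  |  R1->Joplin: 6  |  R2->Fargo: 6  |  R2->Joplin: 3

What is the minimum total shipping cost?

Optimal allocation:
  R1→Fargo: 30 × 2 = 60
  R2→Fargo: 25 × 6 = 150
  R2→Joplin: 10 × 3 = 30
Total = 60 + 150 + 30 = 240.
(Supply check: R1 ships 30; R2 ships 35.)

240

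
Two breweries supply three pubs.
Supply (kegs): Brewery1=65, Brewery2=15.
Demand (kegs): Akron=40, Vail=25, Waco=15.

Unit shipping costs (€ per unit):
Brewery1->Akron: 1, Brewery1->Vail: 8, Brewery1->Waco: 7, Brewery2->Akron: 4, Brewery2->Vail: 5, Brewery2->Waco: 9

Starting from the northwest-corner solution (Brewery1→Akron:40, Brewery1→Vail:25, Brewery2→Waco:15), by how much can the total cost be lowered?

75

Current plan cost = 40·1 + 25·8 + 15·9 = €375.
Optimal plan:
  Brewery1→Akron: 40 × €1 = €40
  Brewery1→Vail: 10 × €8 = €80
  Brewery1→Waco: 15 × €7 = €105
  Brewery2→Vail: 15 × €5 = €75
Optimal cost = €300.
Saving = 375 − 300 = €75.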